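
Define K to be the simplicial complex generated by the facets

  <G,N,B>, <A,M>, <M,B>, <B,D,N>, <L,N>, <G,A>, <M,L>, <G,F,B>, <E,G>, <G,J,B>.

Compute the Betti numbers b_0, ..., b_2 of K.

We work with the vertex ordering A < B < D < E < F < G < J < L < M < N. The simplices of K, each written with vertices in increasing order, are:

  0-simplices (10): A, B, D, E, F, G, J, L, M, N
  1-simplices (15): AG, AM, BD, BF, BG, BJ, BM, BN, DN, EG, FG, GJ, GN, LM, LN
  2-simplices (4): BDN, BFG, BGJ, BGN

Hence C_0 ≅ Z^10, C_1 ≅ Z^15, C_2 ≅ Z^4.

∂_1: C_1 → C_0 sends each edge [p,q] (with p < q) to q − p.
The 10×15 boundary matrix has rank 9 and Smith normal form diag(1,1,1,1,1,1,1,1,1).

The boundary map ∂_2: C_2 → C_1 acts by ∂[p,q,r] = [q,r] − [p,r] + [p,q]. For instance
  ∂BFG = FG − BG + BF,
  ∂BDN = DN − BN + BD.
The 15×4 boundary matrix has rank 4 and Smith normal form diag(1,1,1,1).

Now H_k = ker ∂_k / im ∂_{k+1}, so:

  H_0: rank C_0 − rank ∂_1 = 10 − 9 = 1, and the invariant factors of ∂_1 are all 1, so H_0 ≅ Z.
  H_1: rank ker ∂_1 − rank ∂_2 = (15 − 9) − 4 = 2, and the invariant factors of ∂_2 are all 1, so H_1 ≅ Z^2.
  H_2: rank ker ∂_2 − rank ∂_3 = (4 − 4) − 0 = 0, and there is no ∂_3, so H_2 ≅ 0.

Hence the Betti numbers are b_0 = 1, b_1 = 2, b_2 = 0.

b_0 = 1, b_1 = 2, b_2 = 0.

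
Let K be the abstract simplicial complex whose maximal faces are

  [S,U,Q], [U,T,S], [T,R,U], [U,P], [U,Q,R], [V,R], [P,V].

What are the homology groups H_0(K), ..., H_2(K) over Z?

H_0 ≅ Z,  H_1 ≅ Z,  H_2 = 0.

Order the vertices as P < Q < R < S < T < U < V. Listing each simplex with vertices in this order, K has dimension 2 with simplices:

  0-simplices (7): P, Q, R, S, T, U, V
  1-simplices (11): PU, PV, QR, QS, QU, RT, RU, RV, ST, SU, TU
  2-simplices (4): QRU, QSU, RTU, STU

Hence C_0 ≅ Z^7, C_1 ≅ Z^11, C_2 ≅ Z^4.

Boundary ∂_1: C_1 → C_0 maps an edge to its endpoints' difference, ∂[p,q] = q − p. For instance
  ∂RT = T − R.
The 7×11 boundary matrix has rank 6 and Smith normal form diag(1,1,1,1,1,1).

Boundary ∂_2: C_2 → C_1 maps a triangle to the signed sum of its edges. For instance
  ∂STU = TU − SU + ST,
  ∂QSU = SU − QU + QS.
This gives a 11×4 integer matrix of rank 4; reducing to Smith normal form yields diagonal entries (1,1,1,1).

From H_k ≅ ker(∂_k) / im(∂_{k+1}) we obtain:

  H_0: rank C_0 − rank ∂_1 = 7 − 6 = 1, and the invariant factors of ∂_1 are all 1, so H_0 ≅ Z.
  H_1: rank ker ∂_1 − rank ∂_2 = (11 − 6) − 4 = 1, and the invariant factors of ∂_2 are all 1, so H_1 ≅ Z.
  H_2: rank ker ∂_2 − rank ∂_3 = (4 − 4) − 0 = 0, and there is no ∂_3, so H_2 ≅ 0.

As a check, the Euler characteristic is 7 − 11 + 4 = 0, which agrees with 1 − 1 + 0 = 0.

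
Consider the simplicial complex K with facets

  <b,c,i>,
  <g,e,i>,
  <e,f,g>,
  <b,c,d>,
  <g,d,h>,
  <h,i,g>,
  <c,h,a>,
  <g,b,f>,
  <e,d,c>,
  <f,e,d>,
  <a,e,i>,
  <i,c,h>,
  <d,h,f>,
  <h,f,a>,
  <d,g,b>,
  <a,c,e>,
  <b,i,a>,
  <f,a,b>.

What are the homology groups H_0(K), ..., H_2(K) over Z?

We work with the vertex ordering a < b < c < d < e < f < g < h < i. The simplices of K, each written with vertices in increasing order, are:

  0-simplices (9): a, b, c, d, e, f, g, h, i
  1-simplices (27): ab, ac, ae, af, ah, ai, bc, bd, bf, bg, bi, cd, ce, ch, ci, de, df, dg, dh, ef, eg, ei, fg, fh, gh, gi, hi
  2-simplices (18): abf, abi, ace, ach, aei, afh, bcd, bci, bdg, bfg, cde, chi, def, dfh, dgh, efg, egi, ghi

giving chain groups C_0 ≅ Z^9, C_1 ≅ Z^27, C_2 ≅ Z^18.

Boundary ∂_1: C_1 → C_0 maps an edge to its endpoints' difference, ∂[p,q] = q − p.
The resulting 9×27 matrix has rank 8, and its Smith normal form has invariant factors (1,1,1,1,1,1,1,1).

The boundary map ∂_2: C_2 → C_1 maps a triangle to the signed sum of its edges. For instance
  ∂efg = fg − eg + ef,
  ∂aei = ei − ai + ae.
As a 27×18 matrix over Z this has rank 18, with invariant factors (1,1,1,1,1,1,1,1,1,1,1,1,1,1,1,1,1,2).

Reading off H_k = ker ∂_k / im ∂_{k+1}:

  H_0: rank C_0 − rank ∂_1 = 9 − 8 = 1, and the invariant factors of ∂_1 are all 1, so H_0 = Z.
  H_1: rank ker ∂_1 − rank ∂_2 = (27 − 8) − 18 = 1, and ∂_2 has invariant factor 2 > 1, so H_1 = Z × Z/2.
  H_2: rank ker ∂_2 − rank ∂_3 = (18 − 18) − 0 = 0, and there is no ∂_3, so H_2 = 0.

As a check, the Euler characteristic is 9 − 27 + 18 = 0, which agrees with 1 − 1 + 0 = 0.

H_0 = Z,  H_1 = Z × Z/2,  H_2 = 0.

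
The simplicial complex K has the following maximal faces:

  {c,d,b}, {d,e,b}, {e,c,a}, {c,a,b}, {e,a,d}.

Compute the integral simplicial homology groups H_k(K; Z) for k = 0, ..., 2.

Take the total order a < b < c < d < e on the vertex set. Then K (dimension 2) consists of the simplices:

  0-simplices (5): a, b, c, d, e
  1-simplices (10): ab, ac, ad, ae, bc, bd, be, cd, ce, de
  2-simplices (5): abc, ace, ade, bcd, bde

giving chain groups C_0 ≅ Z^5, C_1 ≅ Z^10, C_2 ≅ Z^5.

Boundary ∂_1: C_1 → C_0 is given by ∂[p,q] = [q] − [p].
The 5×10 boundary matrix has rank 4 and Smith normal form diag(1,1,1,1).

The boundary map ∂_2: C_2 → C_1 maps a triangle to the signed sum of its edges. For instance
  ∂ace = ce − ae + ac,
  ∂ade = de − ae + ad.
The resulting 10×5 matrix has rank 5, and its Smith normal form has invariant factors (1,1,1,1,1).

From H_k ≅ ker(∂_k) / im(∂_{k+1}) we obtain:

  H_0: rank C_0 − rank ∂_1 = 5 − 4 = 1, and the invariant factors of ∂_1 are all 1, so H_0 ≅ Z.
  H_1: rank ker ∂_1 − rank ∂_2 = (10 − 4) − 5 = 1, and the invariant factors of ∂_2 are all 1, so H_1 ≅ Z.
  H_2: rank ker ∂_2 − rank ∂_3 = (5 − 5) − 0 = 0, and there is no ∂_3, so H_2 ≅ 0.

H_0 ≅ Z,  H_1 ≅ Z,  H_2 = 0.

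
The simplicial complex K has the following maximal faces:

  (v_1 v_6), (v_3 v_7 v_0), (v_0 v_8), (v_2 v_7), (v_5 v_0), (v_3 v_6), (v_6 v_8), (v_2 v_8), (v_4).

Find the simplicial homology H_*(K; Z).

H_0 = Z^2,  H_1 = Z^2,  H_2 = 0.

Order the vertices as v_0 < v_1 < v_2 < v_3 < v_4 < v_5 < v_6 < v_7 < v_8. Listing each simplex with vertices in this order, K has dimension 2 with simplices:

  0-simplices (9): [v_0], [v_1], [v_2], [v_3], [v_4], [v_5], [v_6], [v_7], [v_8]
  1-simplices (10): [v_0,v_3], [v_0,v_5], [v_0,v_7], [v_0,v_8], [v_1,v_6], [v_2,v_7], [v_2,v_8], [v_3,v_6], [v_3,v_7], [v_6,v_8]
  2-simplices (1): [v_0,v_3,v_7]

Hence C_0 ≅ Z^9, C_1 ≅ Z^10, C_2 ≅ Z^1.

The boundary map ∂_1: C_1 → C_0 sends each edge [p,q] (with p < q) to q − p. For instance
  ∂[v_0,v_3] = [v_3] − [v_0].
As a 9×10 matrix over Z this has rank 7, with invariant factors (1,1,1,1,1,1,1).

Boundary ∂_2: C_2 → C_1 sends each 2-simplex [p,q,r] to [q,r] − [p,r] + [p,q]. For instance
  ∂[v_0,v_3,v_7] = [v_3,v_7] − [v_0,v_7] + [v_0,v_3].
This gives a 10×1 integer matrix of rank 1; reducing to Smith normal form yields diagonal entries (1).

From H_k ≅ ker(∂_k) / im(∂_{k+1}) we obtain:

  H_0: rank C_0 − rank ∂_1 = 9 − 7 = 2, and the invariant factors of ∂_1 are all 1, so H_0 = Z^2.
  H_1: rank ker ∂_1 − rank ∂_2 = (10 − 7) − 1 = 2, and the invariant factors of ∂_2 are all 1, so H_1 = Z^2.
  H_2: rank ker ∂_2 − rank ∂_3 = (1 − 1) − 0 = 0, and there is no ∂_3, so H_2 = 0.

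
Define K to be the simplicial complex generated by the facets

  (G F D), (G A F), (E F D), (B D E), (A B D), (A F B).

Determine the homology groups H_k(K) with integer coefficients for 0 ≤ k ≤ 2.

Take the total order A < B < D < E < F < G on the vertex set. Then K (dimension 2) consists of the simplices:

  0-simplices (6): A, B, D, E, F, G
  1-simplices (12): AB, AD, AF, AG, BD, BE, BF, DE, DF, DG, EF, FG
  2-simplices (6): ABD, ABF, AFG, BDE, DEF, DFG

so the chain groups are C_0 ≅ Z^6, C_1 ≅ Z^12, C_2 ≅ Z^6.

The boundary map ∂_1: C_1 → C_0 sends each edge [p,q] (with p < q) to q − p. For instance
  ∂BF = F − B.
The 6×12 boundary matrix has rank 5 and Smith normal form diag(1,1,1,1,1).

∂_2: C_2 → C_1 maps a triangle to the signed sum of its edges. For instance
  ∂BDE = DE − BE + BD,
  ∂ABF = BF − AF + AB.
As a 12×6 matrix over Z this has rank 6, with invariant factors (1,1,1,1,1,1).

Now H_k = ker ∂_k / im ∂_{k+1}, so:

  H_0: rank C_0 − rank ∂_1 = 6 − 5 = 1, and the invariant factors of ∂_1 are all 1, so H_0 ≅ Z.
  H_1: rank ker ∂_1 − rank ∂_2 = (12 − 5) − 6 = 1, and the invariant factors of ∂_2 are all 1, so H_1 ≅ Z.
  H_2: rank ker ∂_2 − rank ∂_3 = (6 − 6) − 0 = 0, and there is no ∂_3, so H_2 ≅ 0.

As a check, the Euler characteristic is 6 − 12 + 6 = 0, which agrees with 1 − 1 + 0 = 0.

H_0 = Z,  H_1 = Z,  H_2 = 0.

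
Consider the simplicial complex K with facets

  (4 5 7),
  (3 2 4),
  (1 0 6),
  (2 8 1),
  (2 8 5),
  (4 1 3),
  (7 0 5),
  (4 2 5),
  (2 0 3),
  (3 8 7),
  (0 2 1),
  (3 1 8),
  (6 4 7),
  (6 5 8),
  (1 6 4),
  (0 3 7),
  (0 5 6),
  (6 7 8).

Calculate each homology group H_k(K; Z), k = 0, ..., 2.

We work with the vertex ordering 0 < 1 < 2 < 3 < 4 < 5 < 6 < 7 < 8. The simplices of K, each written with vertices in increasing order, are:

  0-simplices (9): [0], [1], [2], [3], [4], [5], [6], [7], [8]
  1-simplices (27): (27 of them)
  2-simplices (18): [0,1,2], [0,1,6], [0,2,3], [0,3,7], [0,5,6], [0,5,7], [1,2,8], [1,3,4], [1,3,8], [1,4,6], [2,3,4], [2,4,5], [2,5,8], [3,7,8], [4,5,7], [4,6,7], [5,6,8], [6,7,8]

giving chain groups C_0 ≅ Z^9, C_1 ≅ Z^27, C_2 ≅ Z^18.

Boundary ∂_1: C_1 → C_0 sends each edge [p,q] (with p < q) to q − p.
The resulting 9×27 matrix has rank 8, and its Smith normal form has invariant factors (1,1,1,1,1,1,1,1).

∂_2: C_2 → C_1 maps a triangle to the signed sum of its edges. For instance
  ∂[3,7,8] = [7,8] − [3,8] + [3,7],
  ∂[1,3,8] = [3,8] − [1,8] + [1,3].
The 27×18 boundary matrix has rank 18 and Smith normal form diag(1,1,1,1,1,1,1,1,1,1,1,1,1,1,1,1,1,2).

Now H_k = ker ∂_k / im ∂_{k+1}, so:

  H_0: rank C_0 − rank ∂_1 = 9 − 8 = 1, and the invariant factors of ∂_1 are all 1, so H_0 = Z.
  H_1: rank ker ∂_1 − rank ∂_2 = (27 − 8) − 18 = 1, and ∂_2 has invariant factor 2 > 1, so H_1 = Z ⊕ Z/2.
  H_2: rank ker ∂_2 − rank ∂_3 = (18 − 18) − 0 = 0, and there is no ∂_3, so H_2 = 0.

As a check, the Euler characteristic is 9 − 27 + 18 = 0, which agrees with 1 − 1 + 0 = 0.
(K is a triangulation of the Klein bottle.)

H_0 = Z,  H_1 = Z ⊕ Z/2,  H_2 = 0.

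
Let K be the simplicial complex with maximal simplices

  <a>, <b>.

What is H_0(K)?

H_0 = Z^2.

K has 2 vertices.
rank ∂_0 = 0, rank ∂_1 = 0 ⇒ b_0 = 2 − 0 − 0 = 2. So H_0 ≅ Z^2.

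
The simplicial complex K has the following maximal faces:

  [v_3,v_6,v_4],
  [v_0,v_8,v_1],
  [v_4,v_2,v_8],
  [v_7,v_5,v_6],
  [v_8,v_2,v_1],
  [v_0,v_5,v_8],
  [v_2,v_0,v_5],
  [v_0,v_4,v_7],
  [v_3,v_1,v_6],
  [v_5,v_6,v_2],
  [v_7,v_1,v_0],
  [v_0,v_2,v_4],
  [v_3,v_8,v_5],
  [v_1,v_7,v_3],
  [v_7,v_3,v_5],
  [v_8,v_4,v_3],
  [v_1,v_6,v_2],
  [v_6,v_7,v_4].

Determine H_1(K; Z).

Take the total order v_0 < v_1 < v_2 < v_3 < v_4 < v_5 < v_6 < v_7 < v_8 on the vertex set. Then K (dimension 2) consists of the simplices:

  0-simplices (9): [v_0], [v_1], [v_2], [v_3], [v_4], [v_5], [v_6], [v_7], [v_8]
  1-simplices (27): (27 of them)
  2-simplices (18): (18 of them)

so the chain groups are C_0 ≅ Z^9, C_1 ≅ Z^27, C_2 ≅ Z^18.

Boundary ∂_1: C_1 → C_0 maps an edge to its endpoints' difference, ∂[p,q] = q − p. For instance
  ∂[v_4,v_7] = [v_7] − [v_4].
This gives a 9×27 integer matrix of rank 8; reducing to Smith normal form yields diagonal entries (1,1,1,1,1,1,1,1).

∂_2: C_2 → C_1 maps a triangle to the signed sum of its edges. For instance
  ∂[v_1,v_3,v_7] = [v_3,v_7] − [v_1,v_7] + [v_1,v_3],
  ∂[v_1,v_3,v_6] = [v_3,v_6] − [v_1,v_6] + [v_1,v_3].
The 27×18 boundary matrix has rank 18 and Smith normal form diag(1,1,1,1,1,1,1,1,1,1,1,1,1,1,1,1,1,2).

From H_k ≅ ker(∂_k) / im(∂_{k+1}) we obtain:

  H_1: rank ker ∂_1 − rank ∂_2 = (27 − 8) − 18 = 1, and ∂_2 has invariant factor 2 > 1, so H_1 = Z ⊕ Z/2Z.

H_1 ≅ Z ⊕ Z/2Z.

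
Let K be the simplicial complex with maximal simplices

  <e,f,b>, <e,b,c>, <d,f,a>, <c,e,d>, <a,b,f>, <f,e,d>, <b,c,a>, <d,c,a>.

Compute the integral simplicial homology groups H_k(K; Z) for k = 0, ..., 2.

H_0 ≅ Z,  H_1 = 0,  H_2 ≅ Z.

We work with the vertex ordering a < b < c < d < e < f. The simplices of K, each written with vertices in increasing order, are:

  0-simplices (6): a, b, c, d, e, f
  1-simplices (12): ab, ac, ad, af, bc, be, bf, cd, ce, de, df, ef
  2-simplices (8): abc, abf, acd, adf, bce, bef, cde, def

so the chain groups are C_0 ≅ Z^6, C_1 ≅ Z^12, C_2 ≅ Z^8.

Boundary ∂_1: C_1 → C_0 is given by ∂[p,q] = [q] − [p].
As a 6×12 matrix over Z this has rank 5, with invariant factors (1,1,1,1,1).

∂_2: C_2 → C_1 acts by ∂[p,q,r] = [q,r] − [p,r] + [p,q]. For instance
  ∂abc = bc − ac + ab,
  ∂def = ef − df + de.
The resulting 12×8 matrix has rank 7, and its Smith normal form has invariant factors (1,1,1,1,1,1,1).

Reading off H_k = ker ∂_k / im ∂_{k+1}:

  H_0: rank C_0 − rank ∂_1 = 6 − 5 = 1, and the invariant factors of ∂_1 are all 1, so H_0 ≅ Z.
  H_1: rank ker ∂_1 − rank ∂_2 = (12 − 5) − 7 = 0, and the invariant factors of ∂_2 are all 1, so H_1 ≅ 0.
  H_2: rank ker ∂_2 − rank ∂_3 = (8 − 7) − 0 = 1, and there is no ∂_3, so H_2 ≅ Z.

(K is a triangulation of the 2-sphere S^2.)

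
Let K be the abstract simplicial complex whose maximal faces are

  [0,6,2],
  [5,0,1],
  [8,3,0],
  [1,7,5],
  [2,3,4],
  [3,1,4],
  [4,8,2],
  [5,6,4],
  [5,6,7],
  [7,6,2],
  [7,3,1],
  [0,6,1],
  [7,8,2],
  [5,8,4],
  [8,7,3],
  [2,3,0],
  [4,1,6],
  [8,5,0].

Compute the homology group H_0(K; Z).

Take the total order 0 < 1 < 2 < 3 < 4 < 5 < 6 < 7 < 8 on the vertex set. Then K (dimension 2) consists of the simplices:

  0-simplices (9): [0], [1], [2], [3], [4], [5], [6], [7], [8]
  1-simplices (27): (27 of them)
  2-simplices (18): [0,1,5], [0,1,6], [0,2,3], [0,2,6], [0,3,8], [0,5,8], [1,3,4], [1,3,7], [1,4,6], [1,5,7], [2,3,4], [2,4,8], [2,6,7], [2,7,8], [3,7,8], [4,5,6], [4,5,8], [5,6,7]

so the chain groups are C_0 ≅ Z^9, C_1 ≅ Z^27, C_2 ≅ Z^18.

The boundary map ∂_1: C_1 → C_0 sends each edge [p,q] (with p < q) to q − p.
The 9×27 boundary matrix has rank 8 and Smith normal form diag(1,1,1,1,1,1,1,1).

Boundary ∂_2: C_2 → C_1 acts by ∂[p,q,r] = [q,r] − [p,r] + [p,q]. For instance
  ∂[1,3,7] = [3,7] − [1,7] + [1,3],
  ∂[4,5,8] = [5,8] − [4,8] + [4,5].
This gives a 27×18 integer matrix of rank 18; reducing to Smith normal form yields diagonal entries (1,1,1,1,1,1,1,1,1,1,1,1,1,1,1,1,1,2).

Reading off H_k = ker ∂_k / im ∂_{k+1}:

  H_0: rank C_0 − rank ∂_1 = 9 − 8 = 1, and the invariant factors of ∂_1 are all 1, so H_0 ≅ Z.

H_0 = Z.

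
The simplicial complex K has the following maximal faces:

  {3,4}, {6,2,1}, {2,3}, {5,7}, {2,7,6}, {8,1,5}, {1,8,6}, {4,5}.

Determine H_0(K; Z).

K has 8 vertices, 13 edges, 4 triangles.
rank ∂_0 = 0, rank ∂_1 = 7 ⇒ b_0 = 8 − 0 − 7 = 1; all invariant factors of ∂_1 are 1 so no torsion. So H_0 = Z.

H_0 = Z.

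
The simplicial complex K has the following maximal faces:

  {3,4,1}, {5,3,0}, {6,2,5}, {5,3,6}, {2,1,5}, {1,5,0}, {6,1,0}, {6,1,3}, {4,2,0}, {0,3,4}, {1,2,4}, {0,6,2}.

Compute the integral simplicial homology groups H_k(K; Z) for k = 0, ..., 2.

Fix the vertex order 0 < 1 < 2 < 3 < 4 < 5 < 6 and write every simplex with vertices in increasing order. Then dim K = 2 and the simplices of K are:

  0-simplices (7): [0], [1], [2], [3], [4], [5], [6]
  1-simplices (18): [0,1], [0,2], [0,3], [0,4], [0,5], [0,6], [1,2], [1,3], [1,4], [1,5], [1,6], [2,4], [2,5], [2,6], [3,4], [3,5], [3,6], [5,6]
  2-simplices (12): [0,1,5], [0,1,6], [0,2,4], [0,2,6], [0,3,4], [0,3,5], [1,2,4], [1,2,5], [1,3,4], [1,3,6], [2,5,6], [3,5,6]

giving chain groups C_0 ≅ Z^7, C_1 ≅ Z^18, C_2 ≅ Z^12.

Boundary ∂_1: C_1 → C_0 sends each edge [p,q] (with p < q) to q − p. For instance
  ∂[0,3] = [3] − [0].
The resulting 7×18 matrix has rank 6, and its Smith normal form has invariant factors (1,1,1,1,1,1).

Boundary ∂_2: C_2 → C_1 sends each 2-simplex [p,q,r] to [q,r] − [p,r] + [p,q]. For instance
  ∂[0,3,4] = [3,4] − [0,4] + [0,3],
  ∂[1,3,6] = [3,6] − [1,6] + [1,3].
This gives a 18×12 integer matrix of rank 12; reducing to Smith normal form yields diagonal entries (1,1,1,1,1,1,1,1,1,1,1,2).

Reading off H_k = ker ∂_k / im ∂_{k+1}:

  H_0: rank C_0 − rank ∂_1 = 7 − 6 = 1, and the invariant factors of ∂_1 are all 1, so H_0 ≅ Z.
  H_1: rank ker ∂_1 − rank ∂_2 = (18 − 6) − 12 = 0, and ∂_2 has invariant factor 2 > 1, so H_1 ≅ Z/2Z.
  H_2: rank ker ∂_2 − rank ∂_3 = (12 − 12) − 0 = 0, and there is no ∂_3, so H_2 ≅ 0.

H_0 = Z,  H_1 = Z/2Z,  H_2 = 0.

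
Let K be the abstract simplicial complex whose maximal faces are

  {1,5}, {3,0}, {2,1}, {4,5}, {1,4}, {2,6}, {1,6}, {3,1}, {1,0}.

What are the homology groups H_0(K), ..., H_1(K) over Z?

Fix the vertex order 0 < 1 < 2 < 3 < 4 < 5 < 6 and write every simplex with vertices in increasing order. Then dim K = 1 and the simplices of K are:

  0-simplices (7): [0], [1], [2], [3], [4], [5], [6]
  1-simplices (9): [0,1], [0,3], [1,2], [1,3], [1,4], [1,5], [1,6], [2,6], [4,5]

so the chain groups are C_0 ≅ Z^7, C_1 ≅ Z^9.

Boundary ∂_1: C_1 → C_0 sends each edge [p,q] (with p < q) to q − p. For instance
  ∂[1,4] = [4] − [1].
This gives a 7×9 integer matrix of rank 6; reducing to Smith normal form yields diagonal entries (1,1,1,1,1,1).

Computing H_k = (kernel of ∂_k) / (image of ∂_{k+1}):

  H_0: rank C_0 − rank ∂_1 = 7 − 6 = 1, and the invariant factors of ∂_1 are all 1, so H_0 ≅ Z.
  H_1: rank ker ∂_1 − rank ∂_2 = (9 − 6) − 0 = 3, and there is no ∂_2, so H_1 ≅ Z^3.

As a check, the Euler characteristic is 7 − 9 = -2, which agrees with 1 − 3 = -2.
(K is a triangulation of a wedge of 3 circles.)

H_0 ≅ Z,  H_1 ≅ Z^3.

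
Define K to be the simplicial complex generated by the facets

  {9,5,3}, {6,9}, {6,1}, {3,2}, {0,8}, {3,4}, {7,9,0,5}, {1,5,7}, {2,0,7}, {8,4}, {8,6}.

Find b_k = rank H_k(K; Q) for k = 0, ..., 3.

b_0 = 1, b_1 = 4, b_2 = 0, b_3 = 0.

Fix the vertex order 0 < 1 < 2 < 3 < 4 < 5 < 6 < 7 < 8 < 9 and write every simplex with vertices in increasing order. Then dim K = 3 and the simplices of K are:

  0-simplices (10): [0], [1], [2], [3], [4], [5], [6], [7], [8], [9]
  1-simplices (19): [0,2], [0,5], [0,7], [0,8], [0,9], [1,5], [1,6], [1,7], [2,3], [2,7], [3,4], [3,5], [3,9], [4,8], [5,7], [5,9], [6,8], [6,9], [7,9]
  2-simplices (7): [0,2,7], [0,5,7], [0,5,9], [0,7,9], [1,5,7], [3,5,9], [5,7,9]
  3-simplices (1): [0,5,7,9]

giving chain groups C_0 ≅ Z^10, C_1 ≅ Z^19, C_2 ≅ Z^7, C_3 ≅ Z^1.

The boundary map ∂_1: C_1 → C_0 maps an edge to its endpoints' difference, ∂[p,q] = q − p. For instance
  ∂[0,2] = [2] − [0].
The 10×19 boundary matrix has rank 9 and Smith normal form diag(1,1,1,1,1,1,1,1,1).

The boundary map ∂_2: C_2 → C_1 sends each 2-simplex [p,q,r] to [q,r] − [p,r] + [p,q]. For instance
  ∂[0,7,9] = [7,9] − [0,9] + [0,7],
  ∂[1,5,7] = [5,7] − [1,7] + [1,5].
The 19×7 boundary matrix has rank 6 and Smith normal form diag(1,1,1,1,1,1).

Boundary ∂_3: C_3 → C_2 sends each 3-simplex σ to the alternating sum Σ_i (−1)^i (σ with its i-th vertex removed). For instance
  ∂[0,5,7,9] = [5,7,9] − [0,7,9] + [0,5,9] − [0,5,7].
As a 7×1 matrix over Z this has rank 1, with invariant factors (1).

Computing H_k = (kernel of ∂_k) / (image of ∂_{k+1}):

  H_0: rank C_0 − rank ∂_1 = 10 − 9 = 1, and the invariant factors of ∂_1 are all 1, so H_0 = Z.
  H_1: rank ker ∂_1 − rank ∂_2 = (19 − 9) − 6 = 4, and the invariant factors of ∂_2 are all 1, so H_1 = Z^4.
  H_2: rank ker ∂_2 − rank ∂_3 = (7 − 6) − 1 = 0, and the invariant factors of ∂_3 are all 1, so H_2 = 0.
  H_3: rank ker ∂_3 − rank ∂_4 = (1 − 1) − 0 = 0, and there is no ∂_4, so H_3 = 0.

Hence the Betti numbers are b_0 = 1, b_1 = 4, b_2 = 0, b_3 = 0.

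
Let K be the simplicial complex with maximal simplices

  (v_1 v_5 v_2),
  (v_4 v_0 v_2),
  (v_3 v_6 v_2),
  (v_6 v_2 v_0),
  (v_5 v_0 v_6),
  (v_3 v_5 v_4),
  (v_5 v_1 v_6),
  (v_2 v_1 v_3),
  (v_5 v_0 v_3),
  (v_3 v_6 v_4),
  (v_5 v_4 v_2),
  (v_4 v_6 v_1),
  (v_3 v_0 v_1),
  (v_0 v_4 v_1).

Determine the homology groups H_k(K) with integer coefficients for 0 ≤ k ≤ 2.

H_0 ≅ Z,  H_1 ≅ Z^2,  H_2 ≅ Z.

Fix the vertex order v_0 < v_1 < v_2 < v_3 < v_4 < v_5 < v_6 and write every simplex with vertices in increasing order. Then dim K = 2 and the simplices of K are:

  0-simplices (7): [v_0], [v_1], [v_2], [v_3], [v_4], [v_5], [v_6]
  1-simplices (21): (21 of them)
  2-simplices (14): (14 of them)

giving chain groups C_0 ≅ Z^7, C_1 ≅ Z^21, C_2 ≅ Z^14.

Boundary ∂_1: C_1 → C_0 maps an edge to its endpoints' difference, ∂[p,q] = q − p.
The resulting 7×21 matrix has rank 6, and its Smith normal form has invariant factors (1,1,1,1,1,1).

The boundary map ∂_2: C_2 → C_1 maps a triangle to the signed sum of its edges. For instance
  ∂[v_0,v_1,v_3] = [v_1,v_3] − [v_0,v_3] + [v_0,v_1],
  ∂[v_2,v_3,v_6] = [v_3,v_6] − [v_2,v_6] + [v_2,v_3].
This gives a 21×14 integer matrix of rank 13; reducing to Smith normal form yields diagonal entries (1,1,1,1,1,1,1,1,1,1,1,1,1).

Now H_k = ker ∂_k / im ∂_{k+1}, so:

  H_0: rank C_0 − rank ∂_1 = 7 − 6 = 1, and the invariant factors of ∂_1 are all 1, so H_0 = Z.
  H_1: rank ker ∂_1 − rank ∂_2 = (21 − 6) − 13 = 2, and the invariant factors of ∂_2 are all 1, so H_1 = Z^2.
  H_2: rank ker ∂_2 − rank ∂_3 = (14 − 13) − 0 = 1, and there is no ∂_3, so H_2 = Z.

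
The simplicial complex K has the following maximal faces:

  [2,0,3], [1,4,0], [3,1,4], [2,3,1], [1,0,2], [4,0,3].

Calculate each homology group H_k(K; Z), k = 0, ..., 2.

H_0 ≅ Z,  H_1 = 0,  H_2 ≅ Z.

K has 5 vertices, 9 edges, 6 triangles.
rank ∂_0 = 0, rank ∂_1 = 4 ⇒ b_0 = 5 − 0 − 4 = 1; all invariant factors of ∂_1 are 1 so no torsion. So H_0 ≅ Z.
rank ∂_1 = 4, rank ∂_2 = 5 ⇒ b_1 = 9 − 4 − 5 = 0; all invariant factors of ∂_2 are 1 so no torsion. So H_1 ≅ 0.
rank ∂_2 = 5, rank ∂_3 = 0 ⇒ b_2 = 6 − 5 − 0 = 1. So H_2 ≅ Z.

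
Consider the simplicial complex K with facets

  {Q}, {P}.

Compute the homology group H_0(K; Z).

H_0 ≅ Z^2.

Fix the vertex order P < Q and write every simplex with vertices in increasing order. Then dim K = 0 and the simplices of K are:

  0-simplices (2): P, Q

giving chain groups C_0 ≅ Z^2.

Reading off H_k = ker ∂_k / im ∂_{k+1}:

  H_0: rank C_0 − rank ∂_1 = 2 − 0 = 2, and there is no ∂_1, so H_0 ≅ Z^2.

(K is a triangulation of a set of 2 points.)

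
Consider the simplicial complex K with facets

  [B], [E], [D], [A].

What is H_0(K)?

H_0 ≅ Z^4.

K has 4 vertices.
rank ∂_0 = 0, rank ∂_1 = 0 ⇒ b_0 = 4 − 0 − 0 = 4. So H_0 ≅ Z^4.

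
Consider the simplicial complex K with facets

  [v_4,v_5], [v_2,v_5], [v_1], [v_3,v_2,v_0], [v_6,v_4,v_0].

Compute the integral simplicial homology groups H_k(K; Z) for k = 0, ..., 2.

Order the vertices as v_0 < v_1 < v_2 < v_3 < v_4 < v_5 < v_6. Listing each simplex with vertices in this order, K has dimension 2 with simplices:

  0-simplices (7): [v_0], [v_1], [v_2], [v_3], [v_4], [v_5], [v_6]
  1-simplices (8): [v_0,v_2], [v_0,v_3], [v_0,v_4], [v_0,v_6], [v_2,v_3], [v_2,v_5], [v_4,v_5], [v_4,v_6]
  2-simplices (2): [v_0,v_2,v_3], [v_0,v_4,v_6]

giving chain groups C_0 ≅ Z^7, C_1 ≅ Z^8, C_2 ≅ Z^2.

∂_1: C_1 → C_0 sends each edge [p,q] (with p < q) to q − p.
The resulting 7×8 matrix has rank 5, and its Smith normal form has invariant factors (1,1,1,1,1).

Boundary ∂_2: C_2 → C_1 maps a triangle to the signed sum of its edges. For instance
  ∂[v_0,v_4,v_6] = [v_4,v_6] − [v_0,v_6] + [v_0,v_4],
  ∂[v_0,v_2,v_3] = [v_2,v_3] − [v_0,v_3] + [v_0,v_2].
The 8×2 boundary matrix has rank 2 and Smith normal form diag(1,1).

Reading off H_k = ker ∂_k / im ∂_{k+1}:

  H_0: rank C_0 − rank ∂_1 = 7 − 5 = 2, and the invariant factors of ∂_1 are all 1, so H_0 ≅ Z^2.
  H_1: rank ker ∂_1 − rank ∂_2 = (8 − 5) − 2 = 1, and the invariant factors of ∂_2 are all 1, so H_1 ≅ Z.
  H_2: rank ker ∂_2 − rank ∂_3 = (2 − 2) − 0 = 0, and there is no ∂_3, so H_2 ≅ 0.

H_0 = Z^2,  H_1 = Z,  H_2 = 0.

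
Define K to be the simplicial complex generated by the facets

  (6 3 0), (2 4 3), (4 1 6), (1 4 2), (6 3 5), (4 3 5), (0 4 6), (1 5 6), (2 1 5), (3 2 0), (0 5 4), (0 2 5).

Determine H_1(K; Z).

H_1 = Z/2.

Take the total order 0 < 1 < 2 < 3 < 4 < 5 < 6 on the vertex set. Then K (dimension 2) consists of the simplices:

  0-simplices (7): [0], [1], [2], [3], [4], [5], [6]
  1-simplices (18): [0,2], [0,3], [0,4], [0,5], [0,6], [1,2], [1,4], [1,5], [1,6], [2,3], [2,4], [2,5], [3,4], [3,5], [3,6], [4,5], [4,6], [5,6]
  2-simplices (12): [0,2,3], [0,2,5], [0,3,6], [0,4,5], [0,4,6], [1,2,4], [1,2,5], [1,4,6], [1,5,6], [2,3,4], [3,4,5], [3,5,6]

so the chain groups are C_0 ≅ Z^7, C_1 ≅ Z^18, C_2 ≅ Z^12.

Boundary ∂_1: C_1 → C_0 sends each edge [p,q] (with p < q) to q − p. For instance
  ∂[2,5] = [5] − [2].
This gives a 7×18 integer matrix of rank 6; reducing to Smith normal form yields diagonal entries (1,1,1,1,1,1).

The boundary map ∂_2: C_2 → C_1 sends each 2-simplex [p,q,r] to [q,r] − [p,r] + [p,q]. For instance
  ∂[1,5,6] = [5,6] − [1,6] + [1,5],
  ∂[0,3,6] = [3,6] − [0,6] + [0,3].
The resulting 18×12 matrix has rank 12, and its Smith normal form has invariant factors (1,1,1,1,1,1,1,1,1,1,1,2).

Computing H_k = (kernel of ∂_k) / (image of ∂_{k+1}):

  H_1: rank ker ∂_1 − rank ∂_2 = (18 − 6) − 12 = 0, and ∂_2 has invariant factor 2 > 1, so H_1 ≅ Z/2.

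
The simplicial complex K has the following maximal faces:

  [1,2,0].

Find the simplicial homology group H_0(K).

H_0 ≅ Z.

Take the total order 0 < 1 < 2 on the vertex set. Then K (dimension 2) consists of the simplices:

  0-simplices (3): [0], [1], [2]
  1-simplices (3): [0,1], [0,2], [1,2]
  2-simplices (1): [0,1,2]

giving chain groups C_0 ≅ Z^3, C_1 ≅ Z^3, C_2 ≅ Z^1.

Boundary ∂_1: C_1 → C_0 maps an edge to its endpoints' difference, ∂[p,q] = q − p. For instance
  ∂[1,2] = [2] − [1].
The resulting 3×3 matrix has rank 2, and its Smith normal form has invariant factors (1,1).

∂_2: C_2 → C_1 maps a triangle to the signed sum of its edges. For instance
  ∂[0,1,2] = [1,2] − [0,2] + [0,1].
This gives a 3×1 integer matrix of rank 1; reducing to Smith normal form yields diagonal entries (1).

Now H_k = ker ∂_k / im ∂_{k+1}, so:

  H_0: rank C_0 − rank ∂_1 = 3 − 2 = 1, and the invariant factors of ∂_1 are all 1, so H_0 ≅ Z.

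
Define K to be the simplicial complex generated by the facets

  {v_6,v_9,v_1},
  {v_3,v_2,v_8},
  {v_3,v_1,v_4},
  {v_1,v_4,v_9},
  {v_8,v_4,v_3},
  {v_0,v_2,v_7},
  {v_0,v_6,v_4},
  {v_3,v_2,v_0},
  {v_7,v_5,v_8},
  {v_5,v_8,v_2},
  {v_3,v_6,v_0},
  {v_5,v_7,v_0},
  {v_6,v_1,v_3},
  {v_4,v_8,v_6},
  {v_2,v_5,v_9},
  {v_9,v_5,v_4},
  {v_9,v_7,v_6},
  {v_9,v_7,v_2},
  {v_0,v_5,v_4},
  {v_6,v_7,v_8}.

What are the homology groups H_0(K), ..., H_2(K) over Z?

H_0 ≅ Z,  H_1 ≅ Z × Z/2,  H_2 = 0.

We work with the vertex ordering v_0 < v_1 < v_2 < v_3 < v_4 < v_5 < v_6 < v_7 < v_8 < v_9. The simplices of K, each written with vertices in increasing order, are:

  0-simplices (10): [v_0], [v_1], [v_2], [v_3], [v_4], [v_5], [v_6], [v_7], [v_8], [v_9]
  1-simplices (30): (30 of them)
  2-simplices (20): (20 of them)

so the chain groups are C_0 ≅ Z^10, C_1 ≅ Z^30, C_2 ≅ Z^20.

∂_1: C_1 → C_0 sends each edge [p,q] (with p < q) to q − p. For instance
  ∂[v_3,v_8] = [v_8] − [v_3].
The 10×30 boundary matrix has rank 9 and Smith normal form diag(1,1,1,1,1,1,1,1,1).

The boundary map ∂_2: C_2 → C_1 acts by ∂[p,q,r] = [q,r] − [p,r] + [p,q]. For instance
  ∂[v_1,v_6,v_9] = [v_6,v_9] − [v_1,v_9] + [v_1,v_6],
  ∂[v_0,v_2,v_7] = [v_2,v_7] − [v_0,v_7] + [v_0,v_2].
The 30×20 boundary matrix has rank 20 and Smith normal form diag(1,1,1,1,1,1,1,1,1,1,1,1,1,1,1,1,1,1,1,2).

Reading off H_k = ker ∂_k / im ∂_{k+1}:

  H_0: rank C_0 − rank ∂_1 = 10 − 9 = 1, and the invariant factors of ∂_1 are all 1, so H_0 = Z.
  H_1: rank ker ∂_1 − rank ∂_2 = (30 − 9) − 20 = 1, and ∂_2 has invariant factor 2 > 1, so H_1 = Z × Z/2.
  H_2: rank ker ∂_2 − rank ∂_3 = (20 − 20) − 0 = 0, and there is no ∂_3, so H_2 = 0.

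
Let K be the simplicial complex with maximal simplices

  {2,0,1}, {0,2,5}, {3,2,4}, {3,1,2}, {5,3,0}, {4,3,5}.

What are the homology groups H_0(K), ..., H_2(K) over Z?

H_0 = Z,  H_1 = Z,  H_2 = 0.

We work with the vertex ordering 0 < 1 < 2 < 3 < 4 < 5. The simplices of K, each written with vertices in increasing order, are:

  0-simplices (6): [0], [1], [2], [3], [4], [5]
  1-simplices (12): [0,1], [0,2], [0,3], [0,5], [1,2], [1,3], [2,3], [2,4], [2,5], [3,4], [3,5], [4,5]
  2-simplices (6): [0,1,2], [0,2,5], [0,3,5], [1,2,3], [2,3,4], [3,4,5]

giving chain groups C_0 ≅ Z^6, C_1 ≅ Z^12, C_2 ≅ Z^6.

∂_1: C_1 → C_0 sends each edge [p,q] (with p < q) to q − p. For instance
  ∂[1,2] = [2] − [1].
The resulting 6×12 matrix has rank 5, and its Smith normal form has invariant factors (1,1,1,1,1).

Boundary ∂_2: C_2 → C_1 maps a triangle to the signed sum of its edges. For instance
  ∂[0,1,2] = [1,2] − [0,2] + [0,1],
  ∂[0,3,5] = [3,5] − [0,5] + [0,3].
This gives a 12×6 integer matrix of rank 6; reducing to Smith normal form yields diagonal entries (1,1,1,1,1,1).

Now H_k = ker ∂_k / im ∂_{k+1}, so:

  H_0: rank C_0 − rank ∂_1 = 6 − 5 = 1, and the invariant factors of ∂_1 are all 1, so H_0 = Z.
  H_1: rank ker ∂_1 − rank ∂_2 = (12 − 5) − 6 = 1, and the invariant factors of ∂_2 are all 1, so H_1 = Z.
  H_2: rank ker ∂_2 − rank ∂_3 = (6 − 6) − 0 = 0, and there is no ∂_3, so H_2 = 0.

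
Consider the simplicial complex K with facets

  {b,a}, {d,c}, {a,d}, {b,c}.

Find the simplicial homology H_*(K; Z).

H_0 ≅ Z,  H_1 ≅ Z.

Fix the vertex order a < b < c < d and write every simplex with vertices in increasing order. Then dim K = 1 and the simplices of K are:

  0-simplices (4): a, b, c, d
  1-simplices (4): ab, ad, bc, cd

giving chain groups C_0 ≅ Z^4, C_1 ≅ Z^4.

Boundary ∂_1: C_1 → C_0 maps an edge to its endpoints' difference, ∂[p,q] = q − p. For instance
  ∂ad = d − a.
The 4×4 boundary matrix has rank 3 and Smith normal form diag(1,1,1).

From H_k ≅ ker(∂_k) / im(∂_{k+1}) we obtain:

  H_0: rank C_0 − rank ∂_1 = 4 − 3 = 1, and the invariant factors of ∂_1 are all 1, so H_0 = Z.
  H_1: rank ker ∂_1 − rank ∂_2 = (4 − 3) − 0 = 1, and there is no ∂_2, so H_1 = Z.

As a check, the Euler characteristic is 4 − 4 = 0, which agrees with 1 − 1 = 0.
(K is a triangulation of the circle S^1.)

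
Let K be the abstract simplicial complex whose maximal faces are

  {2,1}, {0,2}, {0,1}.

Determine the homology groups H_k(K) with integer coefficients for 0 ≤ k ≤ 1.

Fix the vertex order 0 < 1 < 2 and write every simplex with vertices in increasing order. Then dim K = 1 and the simplices of K are:

  0-simplices (3): [0], [1], [2]
  1-simplices (3): [0,1], [0,2], [1,2]

Hence C_0 ≅ Z^3, C_1 ≅ Z^3.

∂_1: C_1 → C_0 is given by ∂[p,q] = [q] − [p].
As a 3×3 matrix over Z this has rank 2, with invariant factors (1,1).

From H_k ≅ ker(∂_k) / im(∂_{k+1}) we obtain:

  H_0: rank C_0 − rank ∂_1 = 3 − 2 = 1, and the invariant factors of ∂_1 are all 1, so H_0 ≅ Z.
  H_1: rank ker ∂_1 − rank ∂_2 = (3 − 2) − 0 = 1, and there is no ∂_2, so H_1 ≅ Z.

As a check, the Euler characteristic is 3 − 3 = 0, which agrees with 1 − 1 = 0.

H_0 = Z,  H_1 = Z.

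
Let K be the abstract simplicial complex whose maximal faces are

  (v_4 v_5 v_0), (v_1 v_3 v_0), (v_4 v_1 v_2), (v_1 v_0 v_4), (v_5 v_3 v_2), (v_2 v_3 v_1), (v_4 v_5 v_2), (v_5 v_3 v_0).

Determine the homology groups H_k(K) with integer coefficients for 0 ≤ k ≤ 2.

H_0 = Z,  H_1 = 0,  H_2 = Z.

Take the total order v_0 < v_1 < v_2 < v_3 < v_4 < v_5 on the vertex set. Then K (dimension 2) consists of the simplices:

  0-simplices (6): [v_0], [v_1], [v_2], [v_3], [v_4], [v_5]
  1-simplices (12): [v_0,v_1], [v_0,v_3], [v_0,v_4], [v_0,v_5], [v_1,v_2], [v_1,v_3], [v_1,v_4], [v_2,v_3], [v_2,v_4], [v_2,v_5], [v_3,v_5], [v_4,v_5]
  2-simplices (8): [v_0,v_1,v_3], [v_0,v_1,v_4], [v_0,v_3,v_5], [v_0,v_4,v_5], [v_1,v_2,v_3], [v_1,v_2,v_4], [v_2,v_3,v_5], [v_2,v_4,v_5]

Hence C_0 ≅ Z^6, C_1 ≅ Z^12, C_2 ≅ Z^8.

Boundary ∂_1: C_1 → C_0 sends each edge [p,q] (with p < q) to q − p.
The resulting 6×12 matrix has rank 5, and its Smith normal form has invariant factors (1,1,1,1,1).

∂_2: C_2 → C_1 acts by ∂[p,q,r] = [q,r] − [p,r] + [p,q]. For instance
  ∂[v_2,v_3,v_5] = [v_3,v_5] − [v_2,v_5] + [v_2,v_3],
  ∂[v_2,v_4,v_5] = [v_4,v_5] − [v_2,v_5] + [v_2,v_4].
The resulting 12×8 matrix has rank 7, and its Smith normal form has invariant factors (1,1,1,1,1,1,1).

From H_k ≅ ker(∂_k) / im(∂_{k+1}) we obtain:

  H_0: rank C_0 − rank ∂_1 = 6 − 5 = 1, and the invariant factors of ∂_1 are all 1, so H_0 ≅ Z.
  H_1: rank ker ∂_1 − rank ∂_2 = (12 − 5) − 7 = 0, and the invariant factors of ∂_2 are all 1, so H_1 ≅ 0.
  H_2: rank ker ∂_2 − rank ∂_3 = (8 − 7) − 0 = 1, and there is no ∂_3, so H_2 ≅ Z.

(K is a triangulation of the 2-sphere S^2.)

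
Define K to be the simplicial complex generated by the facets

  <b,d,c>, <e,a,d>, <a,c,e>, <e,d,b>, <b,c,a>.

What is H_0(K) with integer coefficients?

H_0 ≅ Z.

We work with the vertex ordering a < b < c < d < e. The simplices of K, each written with vertices in increasing order, are:

  0-simplices (5): a, b, c, d, e
  1-simplices (10): ab, ac, ad, ae, bc, bd, be, cd, ce, de
  2-simplices (5): abc, ace, ade, bcd, bde

giving chain groups C_0 ≅ Z^5, C_1 ≅ Z^10, C_2 ≅ Z^5.

Boundary ∂_1: C_1 → C_0 is given by ∂[p,q] = [q] − [p].
As a 5×10 matrix over Z this has rank 4, with invariant factors (1,1,1,1).

∂_2: C_2 → C_1 sends each 2-simplex [p,q,r] to [q,r] − [p,r] + [p,q]. For instance
  ∂abc = bc − ac + ab,
  ∂bcd = cd − bd + bc.
This gives a 10×5 integer matrix of rank 5; reducing to Smith normal form yields diagonal entries (1,1,1,1,1).

Computing H_k = (kernel of ∂_k) / (image of ∂_{k+1}):

  H_0: rank C_0 − rank ∂_1 = 5 − 4 = 1, and the invariant factors of ∂_1 are all 1, so H_0 ≅ Z.

(K is a triangulation of the Möbius band.)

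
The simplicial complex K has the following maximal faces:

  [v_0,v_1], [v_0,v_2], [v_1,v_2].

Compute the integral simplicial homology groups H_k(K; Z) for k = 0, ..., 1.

H_0 ≅ Z,  H_1 ≅ Z.

K has 3 vertices, 3 edges.
rank ∂_0 = 0, rank ∂_1 = 2 ⇒ b_0 = 3 − 0 − 2 = 1; all invariant factors of ∂_1 are 1 so no torsion. So H_0 = Z.
rank ∂_1 = 2, rank ∂_2 = 0 ⇒ b_1 = 3 − 2 − 0 = 1. So H_1 = Z.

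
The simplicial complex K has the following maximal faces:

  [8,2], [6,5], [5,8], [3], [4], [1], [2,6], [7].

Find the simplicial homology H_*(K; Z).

Fix the vertex order 1 < 2 < 3 < 4 < 5 < 6 < 7 < 8 and write every simplex with vertices in increasing order. Then dim K = 1 and the simplices of K are:

  0-simplices (8): [1], [2], [3], [4], [5], [6], [7], [8]
  1-simplices (4): [2,6], [2,8], [5,6], [5,8]

Hence C_0 ≅ Z^8, C_1 ≅ Z^4.

∂_1: C_1 → C_0 sends each edge [p,q] (with p < q) to q − p.
The 8×4 boundary matrix has rank 3 and Smith normal form diag(1,1,1).

Reading off H_k = ker ∂_k / im ∂_{k+1}:

  H_0: rank C_0 − rank ∂_1 = 8 − 3 = 5, and the invariant factors of ∂_1 are all 1, so H_0 = Z^5.
  H_1: rank ker ∂_1 − rank ∂_2 = (4 − 3) − 0 = 1, and there is no ∂_2, so H_1 = Z.

(K is a triangulation of the disjoint union of the circle S^1 and a set of 4 points.)

H_0 = Z^5,  H_1 = Z.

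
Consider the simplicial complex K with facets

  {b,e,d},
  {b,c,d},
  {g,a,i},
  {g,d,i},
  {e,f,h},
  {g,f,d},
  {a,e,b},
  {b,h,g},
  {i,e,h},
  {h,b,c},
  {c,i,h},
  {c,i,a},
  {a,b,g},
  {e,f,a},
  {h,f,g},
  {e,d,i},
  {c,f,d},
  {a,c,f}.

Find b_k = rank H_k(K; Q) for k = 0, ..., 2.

b_0 = 1, b_1 = 2, b_2 = 1.

K has 9 vertices, 27 edges, 18 triangles.
rank ∂_0 = 0, rank ∂_1 = 8 ⇒ b_0 = 9 − 0 − 8 = 1; all invariant factors of ∂_1 are 1 so no torsion. So H_0 = Z.
rank ∂_1 = 8, rank ∂_2 = 17 ⇒ b_1 = 27 − 8 − 17 = 2; all invariant factors of ∂_2 are 1 so no torsion. So H_1 = Z^2.
rank ∂_2 = 17, rank ∂_3 = 0 ⇒ b_2 = 18 − 17 − 0 = 1. So H_2 = Z.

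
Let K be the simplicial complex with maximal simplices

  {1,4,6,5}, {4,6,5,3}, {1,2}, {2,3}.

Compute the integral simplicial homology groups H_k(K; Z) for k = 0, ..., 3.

H_0 ≅ Z,  H_1 ≅ Z,  H_2 = 0,  H_3 = 0.

Fix the vertex order 1 < 2 < 3 < 4 < 5 < 6 and write every simplex with vertices in increasing order. Then dim K = 3 and the simplices of K are:

  0-simplices (6): [1], [2], [3], [4], [5], [6]
  1-simplices (11): [1,2], [1,4], [1,5], [1,6], [2,3], [3,4], [3,5], [3,6], [4,5], [4,6], [5,6]
  2-simplices (7): [1,4,5], [1,4,6], [1,5,6], [3,4,5], [3,4,6], [3,5,6], [4,5,6]
  3-simplices (2): [1,4,5,6], [3,4,5,6]

giving chain groups C_0 ≅ Z^6, C_1 ≅ Z^11, C_2 ≅ Z^7, C_3 ≅ Z^2.

The boundary map ∂_1: C_1 → C_0 sends each edge [p,q] (with p < q) to q − p.
The resulting 6×11 matrix has rank 5, and its Smith normal form has invariant factors (1,1,1,1,1).

The boundary map ∂_2: C_2 → C_1 maps a triangle to the signed sum of its edges. For instance
  ∂[1,5,6] = [5,6] − [1,6] + [1,5],
  ∂[4,5,6] = [5,6] − [4,6] + [4,5].
This gives a 11×7 integer matrix of rank 5; reducing to Smith normal form yields diagonal entries (1,1,1,1,1).

The boundary map ∂_3: C_3 → C_2 sends each 3-simplex σ to the alternating sum Σ_i (−1)^i (σ with its i-th vertex removed). For instance
  ∂[1,4,5,6] = [4,5,6] − [1,5,6] + [1,4,6] − [1,4,5],
  ∂[3,4,5,6] = [4,5,6] − [3,5,6] + [3,4,6] − [3,4,5].
The 7×2 boundary matrix has rank 2 and Smith normal form diag(1,1).

Now H_k = ker ∂_k / im ∂_{k+1}, so:

  H_0: rank C_0 − rank ∂_1 = 6 − 5 = 1, and the invariant factors of ∂_1 are all 1, so H_0 = Z.
  H_1: rank ker ∂_1 − rank ∂_2 = (11 − 5) − 5 = 1, and the invariant factors of ∂_2 are all 1, so H_1 = Z.
  H_2: rank ker ∂_2 − rank ∂_3 = (7 − 5) − 2 = 0, and the invariant factors of ∂_3 are all 1, so H_2 = 0.
  H_3: rank ker ∂_3 − rank ∂_4 = (2 − 2) − 0 = 0, and there is no ∂_4, so H_3 = 0.

As a check, the Euler characteristic is 6 − 11 + 7 − 2 = 0, which agrees with 1 − 1 + 0 − 0 = 0.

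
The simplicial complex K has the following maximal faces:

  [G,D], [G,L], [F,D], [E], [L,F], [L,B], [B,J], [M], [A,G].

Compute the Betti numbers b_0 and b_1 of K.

Take the total order A < B < D < E < F < G < J < L < M on the vertex set. Then K (dimension 1) consists of the simplices:

  0-simplices (9): A, B, D, E, F, G, J, L, M
  1-simplices (7): AG, BJ, BL, DF, DG, FL, GL

so the chain groups are C_0 ≅ Z^9, C_1 ≅ Z^7.

Boundary ∂_1: C_1 → C_0 sends each edge [p,q] (with p < q) to q − p. For instance
  ∂DG = G − D.
This gives a 9×7 integer matrix of rank 6; reducing to Smith normal form yields diagonal entries (1,1,1,1,1,1).

Computing H_k = (kernel of ∂_k) / (image of ∂_{k+1}):

  H_0: rank C_0 − rank ∂_1 = 9 − 6 = 3, and the invariant factors of ∂_1 are all 1, so H_0 = Z^3.
  H_1: rank ker ∂_1 − rank ∂_2 = (7 − 6) − 0 = 1, and there is no ∂_2, so H_1 = Z.

Hence the Betti numbers are b_0 = 3, b_1 = 1.

b_0 = 3, b_1 = 1.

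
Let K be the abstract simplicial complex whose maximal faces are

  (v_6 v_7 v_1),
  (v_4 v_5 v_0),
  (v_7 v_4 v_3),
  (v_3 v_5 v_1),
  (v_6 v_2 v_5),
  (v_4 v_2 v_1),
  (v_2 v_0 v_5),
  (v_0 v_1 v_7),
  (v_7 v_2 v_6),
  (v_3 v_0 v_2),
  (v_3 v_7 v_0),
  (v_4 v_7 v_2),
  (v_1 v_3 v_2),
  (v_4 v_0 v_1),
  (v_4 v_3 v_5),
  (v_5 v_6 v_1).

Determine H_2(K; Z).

H_2 ≅ Z.

K has 8 vertices, 24 edges, 16 triangles.
rank ∂_2 = 15, rank ∂_3 = 0 ⇒ b_2 = 16 − 15 − 0 = 1. So H_2 ≅ Z.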